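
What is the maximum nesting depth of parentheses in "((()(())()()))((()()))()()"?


Input: "((()(())()()))((()()))()()"
Tracking depth:
  Position 0 '(': depth becomes 1
  Position 1 '(': depth becomes 2
  Position 2 '(': depth becomes 3
  Position 3 ')': depth becomes 2
  Position 4 '(': depth becomes 3
  Position 5 '(': depth becomes 4
  Position 6 ')': depth becomes 3
  Position 7 ')': depth becomes 2
  Position 8 '(': depth becomes 3
  Position 9 ')': depth becomes 2
  Position 10 '(': depth becomes 3
  Position 11 ')': depth becomes 2
  Position 12 ')': depth becomes 1
  Position 13 ')': depth becomes 0
  Position 14 '(': depth becomes 1
  Position 15 '(': depth becomes 2
  Position 16 '(': depth becomes 3
  Position 17 ')': depth becomes 2
  Position 18 '(': depth becomes 3
  Position 19 ')': depth becomes 2
  Position 20 ')': depth becomes 1
  Position 21 ')': depth becomes 0
  Position 22 '(': depth becomes 1
  Position 23 ')': depth becomes 0
  Position 24 '(': depth becomes 1
  Position 25 ')': depth becomes 0
Maximum depth reached: 4

4


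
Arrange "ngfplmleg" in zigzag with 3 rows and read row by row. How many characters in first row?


Zigzag "ngfplmleg" into 3 rows:
Placing characters:
  'n' => row 0
  'g' => row 1
  'f' => row 2
  'p' => row 1
  'l' => row 0
  'm' => row 1
  'l' => row 2
  'e' => row 1
  'g' => row 0
Rows:
  Row 0: "nlg"
  Row 1: "gpme"
  Row 2: "fl"
First row length: 3

3


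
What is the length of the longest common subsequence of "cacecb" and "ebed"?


LCS of "cacecb" and "ebed"
DP table:
           e    b    e    d
      0    0    0    0    0
  c   0    0    0    0    0
  a   0    0    0    0    0
  c   0    0    0    0    0
  e   0    1    1    1    1
  c   0    1    1    1    1
  b   0    1    2    2    2
LCS length = dp[6][4] = 2

2


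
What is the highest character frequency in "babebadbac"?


Input: babebadbac
Character counts:
  'a': 3
  'b': 4
  'c': 1
  'd': 1
  'e': 1
Maximum frequency: 4

4


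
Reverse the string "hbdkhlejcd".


Input: hbdkhlejcd
Reading characters right to left:
  Position 9: 'd'
  Position 8: 'c'
  Position 7: 'j'
  Position 6: 'e'
  Position 5: 'l'
  Position 4: 'h'
  Position 3: 'k'
  Position 2: 'd'
  Position 1: 'b'
  Position 0: 'h'
Reversed: dcjelhkdbh

dcjelhkdbh


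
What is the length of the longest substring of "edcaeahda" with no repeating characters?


Input: "edcaeahda"
Sliding window (track last position of each char):
  Position 0 ('e'): window [0,0] length 1 -- new best
  Position 1 ('d'): window [0,1] length 2 -- new best
  Position 2 ('c'): window [0,2] length 3 -- new best
  Position 3 ('a'): window [0,3] length 4 -- new best
  Position 4 ('e'): repeat (last at 0), move window start to 1
  Position 4 ('e'): window [1,4] length 4
  Position 5 ('a'): repeat (last at 3), move window start to 4
  Position 5 ('a'): window [4,5] length 2
  Position 6 ('h'): window [4,6] length 3
  Position 7 ('d'): window [4,7] length 4
  Position 8 ('a'): repeat (last at 5), move window start to 6
  Position 8 ('a'): window [6,8] length 3
Longest substring with no repeats: "edca" with length 4

4


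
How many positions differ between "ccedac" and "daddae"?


Comparing "ccedac" and "daddae" position by position:
  Position 0: 'c' vs 'd' => DIFFER
  Position 1: 'c' vs 'a' => DIFFER
  Position 2: 'e' vs 'd' => DIFFER
  Position 3: 'd' vs 'd' => same
  Position 4: 'a' vs 'a' => same
  Position 5: 'c' vs 'e' => DIFFER
Positions that differ: 4

4


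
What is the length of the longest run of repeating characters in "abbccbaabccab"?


Input: "abbccbaabccab"
Scanning for longest run:
  Position 1 ('b'): new char, reset run to 1
  Position 2 ('b'): continues run of 'b', length=2
  Position 3 ('c'): new char, reset run to 1
  Position 4 ('c'): continues run of 'c', length=2
  Position 5 ('b'): new char, reset run to 1
  Position 6 ('a'): new char, reset run to 1
  Position 7 ('a'): continues run of 'a', length=2
  Position 8 ('b'): new char, reset run to 1
  Position 9 ('c'): new char, reset run to 1
  Position 10 ('c'): continues run of 'c', length=2
  Position 11 ('a'): new char, reset run to 1
  Position 12 ('b'): new char, reset run to 1
Longest run: 'b' with length 2

2


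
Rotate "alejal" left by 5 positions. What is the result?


Input: "alejal", rotate left by 5
First 5 characters: "aleja"
Remaining characters: "l"
Concatenate remaining + first: "l" + "aleja" = "laleja"

laleja


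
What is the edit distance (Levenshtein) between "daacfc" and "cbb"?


Computing edit distance: "daacfc" -> "cbb"
DP table:
           c    b    b
      0    1    2    3
  d   1    1    2    3
  a   2    2    2    3
  a   3    3    3    3
  c   4    3    4    4
  f   5    4    4    5
  c   6    5    5    5
Edit distance = dp[6][3] = 5

5


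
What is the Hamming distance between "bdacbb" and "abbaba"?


Comparing "bdacbb" and "abbaba" position by position:
  Position 0: 'b' vs 'a' => differ
  Position 1: 'd' vs 'b' => differ
  Position 2: 'a' vs 'b' => differ
  Position 3: 'c' vs 'a' => differ
  Position 4: 'b' vs 'b' => same
  Position 5: 'b' vs 'a' => differ
Total differences (Hamming distance): 5

5


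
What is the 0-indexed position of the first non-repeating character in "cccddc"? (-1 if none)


Input: cccddc
Character frequencies:
  'c': 4
  'd': 2
Scanning left to right for freq == 1:
  Position 0 ('c'): freq=4, skip
  Position 1 ('c'): freq=4, skip
  Position 2 ('c'): freq=4, skip
  Position 3 ('d'): freq=2, skip
  Position 4 ('d'): freq=2, skip
  Position 5 ('c'): freq=4, skip
  No unique character found => answer = -1

-1


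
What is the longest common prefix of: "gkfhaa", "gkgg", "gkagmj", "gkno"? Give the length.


Words: gkfhaa, gkgg, gkagmj, gkno
  Position 0: all 'g' => match
  Position 1: all 'k' => match
  Position 2: ('f', 'g', 'a', 'n') => mismatch, stop
LCP = "gk" (length 2)

2


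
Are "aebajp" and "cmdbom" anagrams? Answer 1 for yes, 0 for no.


Strings: "aebajp", "cmdbom"
Sorted first:  aabejp
Sorted second: bcdmmo
Differ at position 0: 'a' vs 'b' => not anagrams

0


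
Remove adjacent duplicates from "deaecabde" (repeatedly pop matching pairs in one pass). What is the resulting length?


Input: deaecabde
Stack-based adjacent duplicate removal:
  Read 'd': push. Stack: d
  Read 'e': push. Stack: de
  Read 'a': push. Stack: dea
  Read 'e': push. Stack: deae
  Read 'c': push. Stack: deaec
  Read 'a': push. Stack: deaeca
  Read 'b': push. Stack: deaecab
  Read 'd': push. Stack: deaecabd
  Read 'e': push. Stack: deaecabde
Final stack: "deaecabde" (length 9)

9


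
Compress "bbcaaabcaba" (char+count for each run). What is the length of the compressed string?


Input: bbcaaabcaba
Runs:
  'b' x 2 => "b2"
  'c' x 1 => "c1"
  'a' x 3 => "a3"
  'b' x 1 => "b1"
  'c' x 1 => "c1"
  'a' x 1 => "a1"
  'b' x 1 => "b1"
  'a' x 1 => "a1"
Compressed: "b2c1a3b1c1a1b1a1"
Compressed length: 16

16


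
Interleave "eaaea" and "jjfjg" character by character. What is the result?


Interleaving "eaaea" and "jjfjg":
  Position 0: 'e' from first, 'j' from second => "ej"
  Position 1: 'a' from first, 'j' from second => "aj"
  Position 2: 'a' from first, 'f' from second => "af"
  Position 3: 'e' from first, 'j' from second => "ej"
  Position 4: 'a' from first, 'g' from second => "ag"
Result: ejajafejag

ejajafejag


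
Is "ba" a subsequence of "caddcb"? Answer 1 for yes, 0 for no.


Check if "ba" is a subsequence of "caddcb"
Greedy scan:
  Position 0 ('c'): no match needed
  Position 1 ('a'): no match needed
  Position 2 ('d'): no match needed
  Position 3 ('d'): no match needed
  Position 4 ('c'): no match needed
  Position 5 ('b'): matches sub[0] = 'b'
Only matched 1/2 characters => not a subsequence

0


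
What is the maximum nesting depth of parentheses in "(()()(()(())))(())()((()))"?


Input: "(()()(()(())))(())()((()))"
Tracking depth:
  Position 0 '(': depth becomes 1
  Position 1 '(': depth becomes 2
  Position 2 ')': depth becomes 1
  Position 3 '(': depth becomes 2
  Position 4 ')': depth becomes 1
  Position 5 '(': depth becomes 2
  Position 6 '(': depth becomes 3
  Position 7 ')': depth becomes 2
  Position 8 '(': depth becomes 3
  Position 9 '(': depth becomes 4
  Position 10 ')': depth becomes 3
  Position 11 ')': depth becomes 2
  Position 12 ')': depth becomes 1
  Position 13 ')': depth becomes 0
  Position 14 '(': depth becomes 1
  Position 15 '(': depth becomes 2
  Position 16 ')': depth becomes 1
  Position 17 ')': depth becomes 0
  Position 18 '(': depth becomes 1
  Position 19 ')': depth becomes 0
  Position 20 '(': depth becomes 1
  Position 21 '(': depth becomes 2
  Position 22 '(': depth becomes 3
  Position 23 ')': depth becomes 2
  Position 24 ')': depth becomes 1
  Position 25 ')': depth becomes 0
Maximum depth reached: 4

4


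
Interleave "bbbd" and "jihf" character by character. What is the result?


Interleaving "bbbd" and "jihf":
  Position 0: 'b' from first, 'j' from second => "bj"
  Position 1: 'b' from first, 'i' from second => "bi"
  Position 2: 'b' from first, 'h' from second => "bh"
  Position 3: 'd' from first, 'f' from second => "df"
Result: bjbibhdf

bjbibhdf


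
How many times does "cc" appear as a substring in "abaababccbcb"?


Searching for "cc" in "abaababccbcb"
Scanning each position:
  Position 0: "ab" => no
  Position 1: "ba" => no
  Position 2: "aa" => no
  Position 3: "ab" => no
  Position 4: "ba" => no
  Position 5: "ab" => no
  Position 6: "bc" => no
  Position 7: "cc" => MATCH
  Position 8: "cb" => no
  Position 9: "bc" => no
  Position 10: "cb" => no
Total occurrences: 1

1


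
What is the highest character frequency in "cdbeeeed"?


Input: cdbeeeed
Character counts:
  'b': 1
  'c': 1
  'd': 2
  'e': 4
Maximum frequency: 4

4


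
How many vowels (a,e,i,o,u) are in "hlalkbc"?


Input: hlalkbc
Checking each character:
  'h' at position 0: consonant
  'l' at position 1: consonant
  'a' at position 2: vowel (running total: 1)
  'l' at position 3: consonant
  'k' at position 4: consonant
  'b' at position 5: consonant
  'c' at position 6: consonant
Total vowels: 1

1


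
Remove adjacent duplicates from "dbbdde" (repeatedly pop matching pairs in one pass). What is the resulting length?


Input: dbbdde
Stack-based adjacent duplicate removal:
  Read 'd': push. Stack: d
  Read 'b': push. Stack: db
  Read 'b': matches stack top 'b' => pop. Stack: d
  Read 'd': matches stack top 'd' => pop. Stack: (empty)
  Read 'd': push. Stack: d
  Read 'e': push. Stack: de
Final stack: "de" (length 2)

2


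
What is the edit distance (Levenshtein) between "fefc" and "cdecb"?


Computing edit distance: "fefc" -> "cdecb"
DP table:
           c    d    e    c    b
      0    1    2    3    4    5
  f   1    1    2    3    4    5
  e   2    2    2    2    3    4
  f   3    3    3    3    3    4
  c   4    3    4    4    3    4
Edit distance = dp[4][5] = 4

4


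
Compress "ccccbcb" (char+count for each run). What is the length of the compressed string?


Input: ccccbcb
Runs:
  'c' x 4 => "c4"
  'b' x 1 => "b1"
  'c' x 1 => "c1"
  'b' x 1 => "b1"
Compressed: "c4b1c1b1"
Compressed length: 8

8


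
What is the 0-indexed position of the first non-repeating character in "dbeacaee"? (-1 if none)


Input: dbeacaee
Character frequencies:
  'a': 2
  'b': 1
  'c': 1
  'd': 1
  'e': 3
Scanning left to right for freq == 1:
  Position 0 ('d'): unique! => answer = 0

0


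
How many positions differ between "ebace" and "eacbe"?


Comparing "ebace" and "eacbe" position by position:
  Position 0: 'e' vs 'e' => same
  Position 1: 'b' vs 'a' => DIFFER
  Position 2: 'a' vs 'c' => DIFFER
  Position 3: 'c' vs 'b' => DIFFER
  Position 4: 'e' vs 'e' => same
Positions that differ: 3

3


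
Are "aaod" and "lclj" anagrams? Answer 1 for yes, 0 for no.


Strings: "aaod", "lclj"
Sorted first:  aado
Sorted second: cjll
Differ at position 0: 'a' vs 'c' => not anagrams

0


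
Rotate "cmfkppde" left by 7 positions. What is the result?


Input: "cmfkppde", rotate left by 7
First 7 characters: "cmfkppd"
Remaining characters: "e"
Concatenate remaining + first: "e" + "cmfkppd" = "ecmfkppd"

ecmfkppd


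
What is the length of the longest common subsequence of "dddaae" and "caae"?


LCS of "dddaae" and "caae"
DP table:
           c    a    a    e
      0    0    0    0    0
  d   0    0    0    0    0
  d   0    0    0    0    0
  d   0    0    0    0    0
  a   0    0    1    1    1
  a   0    0    1    2    2
  e   0    0    1    2    3
LCS length = dp[6][4] = 3

3


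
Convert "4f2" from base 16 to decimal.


Input: "4f2" in base 16
Positional expansion:
  Digit '4' (value 4) x 16^2 = 1024
  Digit 'f' (value 15) x 16^1 = 240
  Digit '2' (value 2) x 16^0 = 2
Sum = 1266

1266


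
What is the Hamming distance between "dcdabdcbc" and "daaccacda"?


Comparing "dcdabdcbc" and "daaccacda" position by position:
  Position 0: 'd' vs 'd' => same
  Position 1: 'c' vs 'a' => differ
  Position 2: 'd' vs 'a' => differ
  Position 3: 'a' vs 'c' => differ
  Position 4: 'b' vs 'c' => differ
  Position 5: 'd' vs 'a' => differ
  Position 6: 'c' vs 'c' => same
  Position 7: 'b' vs 'd' => differ
  Position 8: 'c' vs 'a' => differ
Total differences (Hamming distance): 7

7


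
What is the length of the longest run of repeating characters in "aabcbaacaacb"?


Input: "aabcbaacaacb"
Scanning for longest run:
  Position 1 ('a'): continues run of 'a', length=2
  Position 2 ('b'): new char, reset run to 1
  Position 3 ('c'): new char, reset run to 1
  Position 4 ('b'): new char, reset run to 1
  Position 5 ('a'): new char, reset run to 1
  Position 6 ('a'): continues run of 'a', length=2
  Position 7 ('c'): new char, reset run to 1
  Position 8 ('a'): new char, reset run to 1
  Position 9 ('a'): continues run of 'a', length=2
  Position 10 ('c'): new char, reset run to 1
  Position 11 ('b'): new char, reset run to 1
Longest run: 'a' with length 2

2


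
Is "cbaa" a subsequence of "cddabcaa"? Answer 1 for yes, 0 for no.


Check if "cbaa" is a subsequence of "cddabcaa"
Greedy scan:
  Position 0 ('c'): matches sub[0] = 'c'
  Position 1 ('d'): no match needed
  Position 2 ('d'): no match needed
  Position 3 ('a'): no match needed
  Position 4 ('b'): matches sub[1] = 'b'
  Position 5 ('c'): no match needed
  Position 6 ('a'): matches sub[2] = 'a'
  Position 7 ('a'): matches sub[3] = 'a'
All 4 characters matched => is a subsequence

1


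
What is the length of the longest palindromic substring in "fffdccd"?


Input: "fffdccd"
Checking substrings for palindromes:
  [3:7] "dccd" (len 4) => palindrome
  [0:3] "fff" (len 3) => palindrome
  [0:2] "ff" (len 2) => palindrome
  [1:3] "ff" (len 2) => palindrome
  [4:6] "cc" (len 2) => palindrome
Longest palindromic substring: "dccd" with length 4

4


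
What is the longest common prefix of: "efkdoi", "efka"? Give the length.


Words: efkdoi, efka
  Position 0: all 'e' => match
  Position 1: all 'f' => match
  Position 2: all 'k' => match
  Position 3: ('d', 'a') => mismatch, stop
LCP = "efk" (length 3)

3


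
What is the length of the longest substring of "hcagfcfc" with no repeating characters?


Input: "hcagfcfc"
Sliding window (track last position of each char):
  Position 0 ('h'): window [0,0] length 1 -- new best
  Position 1 ('c'): window [0,1] length 2 -- new best
  Position 2 ('a'): window [0,2] length 3 -- new best
  Position 3 ('g'): window [0,3] length 4 -- new best
  Position 4 ('f'): window [0,4] length 5 -- new best
  Position 5 ('c'): repeat (last at 1), move window start to 2
  Position 5 ('c'): window [2,5] length 4
  Position 6 ('f'): repeat (last at 4), move window start to 5
  Position 6 ('f'): window [5,6] length 2
  Position 7 ('c'): repeat (last at 5), move window start to 6
  Position 7 ('c'): window [6,7] length 2
Longest substring with no repeats: "hcagf" with length 5

5


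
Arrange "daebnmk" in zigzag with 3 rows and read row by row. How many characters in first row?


Zigzag "daebnmk" into 3 rows:
Placing characters:
  'd' => row 0
  'a' => row 1
  'e' => row 2
  'b' => row 1
  'n' => row 0
  'm' => row 1
  'k' => row 2
Rows:
  Row 0: "dn"
  Row 1: "abm"
  Row 2: "ek"
First row length: 2

2


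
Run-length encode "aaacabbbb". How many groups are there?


Input: aaacabbbb
Scanning for consecutive runs:
  Group 1: 'a' x 3 (positions 0-2)
  Group 2: 'c' x 1 (positions 3-3)
  Group 3: 'a' x 1 (positions 4-4)
  Group 4: 'b' x 4 (positions 5-8)
Total groups: 4

4


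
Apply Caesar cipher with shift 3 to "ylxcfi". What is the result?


Caesar cipher: shift "ylxcfi" by 3
  'y' (pos 24) + 3 = pos 1 = 'b'
  'l' (pos 11) + 3 = pos 14 = 'o'
  'x' (pos 23) + 3 = pos 0 = 'a'
  'c' (pos 2) + 3 = pos 5 = 'f'
  'f' (pos 5) + 3 = pos 8 = 'i'
  'i' (pos 8) + 3 = pos 11 = 'l'
Result: boafil

boafil


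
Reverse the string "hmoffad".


Input: hmoffad
Reading characters right to left:
  Position 6: 'd'
  Position 5: 'a'
  Position 4: 'f'
  Position 3: 'f'
  Position 2: 'o'
  Position 1: 'm'
  Position 0: 'h'
Reversed: daffomh

daffomh


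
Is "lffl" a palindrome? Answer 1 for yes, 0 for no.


Input: lffl
Reversed: lffl
  Compare pos 0 ('l') with pos 3 ('l'): match
  Compare pos 1 ('f') with pos 2 ('f'): match
Result: palindrome

1


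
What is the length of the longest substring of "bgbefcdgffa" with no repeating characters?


Input: "bgbefcdgffa"
Sliding window (track last position of each char):
  Position 0 ('b'): window [0,0] length 1 -- new best
  Position 1 ('g'): window [0,1] length 2 -- new best
  Position 2 ('b'): repeat (last at 0), move window start to 1
  Position 2 ('b'): window [1,2] length 2
  Position 3 ('e'): window [1,3] length 3 -- new best
  Position 4 ('f'): window [1,4] length 4 -- new best
  Position 5 ('c'): window [1,5] length 5 -- new best
  Position 6 ('d'): window [1,6] length 6 -- new best
  Position 7 ('g'): repeat (last at 1), move window start to 2
  Position 7 ('g'): window [2,7] length 6
  Position 8 ('f'): repeat (last at 4), move window start to 5
  Position 8 ('f'): window [5,8] length 4
  Position 9 ('f'): repeat (last at 8), move window start to 9
  Position 9 ('f'): window [9,9] length 1
  Position 10 ('a'): window [9,10] length 2
Longest substring with no repeats: "gbefcd" with length 6

6


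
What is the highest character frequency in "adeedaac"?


Input: adeedaac
Character counts:
  'a': 3
  'c': 1
  'd': 2
  'e': 2
Maximum frequency: 3

3


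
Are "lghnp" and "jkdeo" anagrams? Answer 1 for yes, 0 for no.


Strings: "lghnp", "jkdeo"
Sorted first:  ghlnp
Sorted second: dejko
Differ at position 0: 'g' vs 'd' => not anagrams

0


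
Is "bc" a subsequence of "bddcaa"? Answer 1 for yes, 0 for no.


Check if "bc" is a subsequence of "bddcaa"
Greedy scan:
  Position 0 ('b'): matches sub[0] = 'b'
  Position 1 ('d'): no match needed
  Position 2 ('d'): no match needed
  Position 3 ('c'): matches sub[1] = 'c'
  Position 4 ('a'): no match needed
  Position 5 ('a'): no match needed
All 2 characters matched => is a subsequence

1


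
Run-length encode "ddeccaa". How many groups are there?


Input: ddeccaa
Scanning for consecutive runs:
  Group 1: 'd' x 2 (positions 0-1)
  Group 2: 'e' x 1 (positions 2-2)
  Group 3: 'c' x 2 (positions 3-4)
  Group 4: 'a' x 2 (positions 5-6)
Total groups: 4

4


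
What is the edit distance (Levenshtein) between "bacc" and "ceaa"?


Computing edit distance: "bacc" -> "ceaa"
DP table:
           c    e    a    a
      0    1    2    3    4
  b   1    1    2    3    4
  a   2    2    2    2    3
  c   3    2    3    3    3
  c   4    3    3    4    4
Edit distance = dp[4][4] = 4

4


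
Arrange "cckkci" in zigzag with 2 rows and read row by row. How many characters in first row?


Zigzag "cckkci" into 2 rows:
Placing characters:
  'c' => row 0
  'c' => row 1
  'k' => row 0
  'k' => row 1
  'c' => row 0
  'i' => row 1
Rows:
  Row 0: "ckc"
  Row 1: "cki"
First row length: 3

3


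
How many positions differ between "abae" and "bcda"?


Comparing "abae" and "bcda" position by position:
  Position 0: 'a' vs 'b' => DIFFER
  Position 1: 'b' vs 'c' => DIFFER
  Position 2: 'a' vs 'd' => DIFFER
  Position 3: 'e' vs 'a' => DIFFER
Positions that differ: 4

4


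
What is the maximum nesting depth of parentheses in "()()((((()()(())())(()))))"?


Input: "()()((((()()(())())(()))))"
Tracking depth:
  Position 0 '(': depth becomes 1
  Position 1 ')': depth becomes 0
  Position 2 '(': depth becomes 1
  Position 3 ')': depth becomes 0
  Position 4 '(': depth becomes 1
  Position 5 '(': depth becomes 2
  Position 6 '(': depth becomes 3
  Position 7 '(': depth becomes 4
  Position 8 '(': depth becomes 5
  Position 9 ')': depth becomes 4
  Position 10 '(': depth becomes 5
  Position 11 ')': depth becomes 4
  Position 12 '(': depth becomes 5
  Position 13 '(': depth becomes 6
  Position 14 ')': depth becomes 5
  Position 15 ')': depth becomes 4
  Position 16 '(': depth becomes 5
  Position 17 ')': depth becomes 4
  Position 18 ')': depth becomes 3
  Position 19 '(': depth becomes 4
  Position 20 '(': depth becomes 5
  Position 21 ')': depth becomes 4
  Position 22 ')': depth becomes 3
  Position 23 ')': depth becomes 2
  Position 24 ')': depth becomes 1
  Position 25 ')': depth becomes 0
Maximum depth reached: 6

6


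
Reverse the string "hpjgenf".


Input: hpjgenf
Reading characters right to left:
  Position 6: 'f'
  Position 5: 'n'
  Position 4: 'e'
  Position 3: 'g'
  Position 2: 'j'
  Position 1: 'p'
  Position 0: 'h'
Reversed: fnegjph

fnegjph


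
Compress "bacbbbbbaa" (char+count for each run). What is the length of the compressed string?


Input: bacbbbbbaa
Runs:
  'b' x 1 => "b1"
  'a' x 1 => "a1"
  'c' x 1 => "c1"
  'b' x 5 => "b5"
  'a' x 2 => "a2"
Compressed: "b1a1c1b5a2"
Compressed length: 10

10


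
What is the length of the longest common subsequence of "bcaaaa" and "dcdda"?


LCS of "bcaaaa" and "dcdda"
DP table:
           d    c    d    d    a
      0    0    0    0    0    0
  b   0    0    0    0    0    0
  c   0    0    1    1    1    1
  a   0    0    1    1    1    2
  a   0    0    1    1    1    2
  a   0    0    1    1    1    2
  a   0    0    1    1    1    2
LCS length = dp[6][5] = 2

2


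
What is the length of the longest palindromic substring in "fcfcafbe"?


Input: "fcfcafbe"
Checking substrings for palindromes:
  [0:3] "fcf" (len 3) => palindrome
  [1:4] "cfc" (len 3) => palindrome
Longest palindromic substring: "fcf" with length 3

3


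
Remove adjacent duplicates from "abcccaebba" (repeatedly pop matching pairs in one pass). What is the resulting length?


Input: abcccaebba
Stack-based adjacent duplicate removal:
  Read 'a': push. Stack: a
  Read 'b': push. Stack: ab
  Read 'c': push. Stack: abc
  Read 'c': matches stack top 'c' => pop. Stack: ab
  Read 'c': push. Stack: abc
  Read 'a': push. Stack: abca
  Read 'e': push. Stack: abcae
  Read 'b': push. Stack: abcaeb
  Read 'b': matches stack top 'b' => pop. Stack: abcae
  Read 'a': push. Stack: abcaea
Final stack: "abcaea" (length 6)

6


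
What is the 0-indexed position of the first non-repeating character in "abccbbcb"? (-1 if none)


Input: abccbbcb
Character frequencies:
  'a': 1
  'b': 4
  'c': 3
Scanning left to right for freq == 1:
  Position 0 ('a'): unique! => answer = 0

0


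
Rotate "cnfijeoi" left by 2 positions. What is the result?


Input: "cnfijeoi", rotate left by 2
First 2 characters: "cn"
Remaining characters: "fijeoi"
Concatenate remaining + first: "fijeoi" + "cn" = "fijeoicn"

fijeoicn


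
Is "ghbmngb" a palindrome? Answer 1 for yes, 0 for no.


Input: ghbmngb
Reversed: bgnmbhg
  Compare pos 0 ('g') with pos 6 ('b'): MISMATCH
  Compare pos 1 ('h') with pos 5 ('g'): MISMATCH
  Compare pos 2 ('b') with pos 4 ('n'): MISMATCH
Result: not a palindrome

0


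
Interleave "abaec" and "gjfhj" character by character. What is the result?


Interleaving "abaec" and "gjfhj":
  Position 0: 'a' from first, 'g' from second => "ag"
  Position 1: 'b' from first, 'j' from second => "bj"
  Position 2: 'a' from first, 'f' from second => "af"
  Position 3: 'e' from first, 'h' from second => "eh"
  Position 4: 'c' from first, 'j' from second => "cj"
Result: agbjafehcj

agbjafehcj


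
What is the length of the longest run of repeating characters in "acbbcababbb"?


Input: "acbbcababbb"
Scanning for longest run:
  Position 1 ('c'): new char, reset run to 1
  Position 2 ('b'): new char, reset run to 1
  Position 3 ('b'): continues run of 'b', length=2
  Position 4 ('c'): new char, reset run to 1
  Position 5 ('a'): new char, reset run to 1
  Position 6 ('b'): new char, reset run to 1
  Position 7 ('a'): new char, reset run to 1
  Position 8 ('b'): new char, reset run to 1
  Position 9 ('b'): continues run of 'b', length=2
  Position 10 ('b'): continues run of 'b', length=3
Longest run: 'b' with length 3

3


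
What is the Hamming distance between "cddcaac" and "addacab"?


Comparing "cddcaac" and "addacab" position by position:
  Position 0: 'c' vs 'a' => differ
  Position 1: 'd' vs 'd' => same
  Position 2: 'd' vs 'd' => same
  Position 3: 'c' vs 'a' => differ
  Position 4: 'a' vs 'c' => differ
  Position 5: 'a' vs 'a' => same
  Position 6: 'c' vs 'b' => differ
Total differences (Hamming distance): 4

4


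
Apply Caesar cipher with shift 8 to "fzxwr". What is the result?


Caesar cipher: shift "fzxwr" by 8
  'f' (pos 5) + 8 = pos 13 = 'n'
  'z' (pos 25) + 8 = pos 7 = 'h'
  'x' (pos 23) + 8 = pos 5 = 'f'
  'w' (pos 22) + 8 = pos 4 = 'e'
  'r' (pos 17) + 8 = pos 25 = 'z'
Result: nhfez

nhfez


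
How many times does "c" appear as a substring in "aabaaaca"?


Searching for "c" in "aabaaaca"
Scanning each position:
  Position 0: "a" => no
  Position 1: "a" => no
  Position 2: "b" => no
  Position 3: "a" => no
  Position 4: "a" => no
  Position 5: "a" => no
  Position 6: "c" => MATCH
  Position 7: "a" => no
Total occurrences: 1

1


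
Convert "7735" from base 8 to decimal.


Input: "7735" in base 8
Positional expansion:
  Digit '7' (value 7) x 8^3 = 3584
  Digit '7' (value 7) x 8^2 = 448
  Digit '3' (value 3) x 8^1 = 24
  Digit '5' (value 5) x 8^0 = 5
Sum = 4061

4061


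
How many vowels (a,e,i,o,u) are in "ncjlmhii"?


Input: ncjlmhii
Checking each character:
  'n' at position 0: consonant
  'c' at position 1: consonant
  'j' at position 2: consonant
  'l' at position 3: consonant
  'm' at position 4: consonant
  'h' at position 5: consonant
  'i' at position 6: vowel (running total: 1)
  'i' at position 7: vowel (running total: 2)
Total vowels: 2

2


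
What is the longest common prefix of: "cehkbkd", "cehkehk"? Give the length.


Words: cehkbkd, cehkehk
  Position 0: all 'c' => match
  Position 1: all 'e' => match
  Position 2: all 'h' => match
  Position 3: all 'k' => match
  Position 4: ('b', 'e') => mismatch, stop
LCP = "cehk" (length 4)

4


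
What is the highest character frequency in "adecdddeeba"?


Input: adecdddeeba
Character counts:
  'a': 2
  'b': 1
  'c': 1
  'd': 4
  'e': 3
Maximum frequency: 4

4


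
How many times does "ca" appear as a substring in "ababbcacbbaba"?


Searching for "ca" in "ababbcacbbaba"
Scanning each position:
  Position 0: "ab" => no
  Position 1: "ba" => no
  Position 2: "ab" => no
  Position 3: "bb" => no
  Position 4: "bc" => no
  Position 5: "ca" => MATCH
  Position 6: "ac" => no
  Position 7: "cb" => no
  Position 8: "bb" => no
  Position 9: "ba" => no
  Position 10: "ab" => no
  Position 11: "ba" => no
Total occurrences: 1

1


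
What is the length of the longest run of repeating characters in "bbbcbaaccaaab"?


Input: "bbbcbaaccaaab"
Scanning for longest run:
  Position 1 ('b'): continues run of 'b', length=2
  Position 2 ('b'): continues run of 'b', length=3
  Position 3 ('c'): new char, reset run to 1
  Position 4 ('b'): new char, reset run to 1
  Position 5 ('a'): new char, reset run to 1
  Position 6 ('a'): continues run of 'a', length=2
  Position 7 ('c'): new char, reset run to 1
  Position 8 ('c'): continues run of 'c', length=2
  Position 9 ('a'): new char, reset run to 1
  Position 10 ('a'): continues run of 'a', length=2
  Position 11 ('a'): continues run of 'a', length=3
  Position 12 ('b'): new char, reset run to 1
Longest run: 'b' with length 3

3


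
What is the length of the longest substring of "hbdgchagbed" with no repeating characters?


Input: "hbdgchagbed"
Sliding window (track last position of each char):
  Position 0 ('h'): window [0,0] length 1 -- new best
  Position 1 ('b'): window [0,1] length 2 -- new best
  Position 2 ('d'): window [0,2] length 3 -- new best
  Position 3 ('g'): window [0,3] length 4 -- new best
  Position 4 ('c'): window [0,4] length 5 -- new best
  Position 5 ('h'): repeat (last at 0), move window start to 1
  Position 5 ('h'): window [1,5] length 5
  Position 6 ('a'): window [1,6] length 6 -- new best
  Position 7 ('g'): repeat (last at 3), move window start to 4
  Position 7 ('g'): window [4,7] length 4
  Position 8 ('b'): window [4,8] length 5
  Position 9 ('e'): window [4,9] length 6
  Position 10 ('d'): window [4,10] length 7 -- new best
Longest substring with no repeats: "chagbed" with length 7

7


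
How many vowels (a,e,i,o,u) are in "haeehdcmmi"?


Input: haeehdcmmi
Checking each character:
  'h' at position 0: consonant
  'a' at position 1: vowel (running total: 1)
  'e' at position 2: vowel (running total: 2)
  'e' at position 3: vowel (running total: 3)
  'h' at position 4: consonant
  'd' at position 5: consonant
  'c' at position 6: consonant
  'm' at position 7: consonant
  'm' at position 8: consonant
  'i' at position 9: vowel (running total: 4)
Total vowels: 4

4


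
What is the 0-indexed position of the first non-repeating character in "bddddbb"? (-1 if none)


Input: bddddbb
Character frequencies:
  'b': 3
  'd': 4
Scanning left to right for freq == 1:
  Position 0 ('b'): freq=3, skip
  Position 1 ('d'): freq=4, skip
  Position 2 ('d'): freq=4, skip
  Position 3 ('d'): freq=4, skip
  Position 4 ('d'): freq=4, skip
  Position 5 ('b'): freq=3, skip
  Position 6 ('b'): freq=3, skip
  No unique character found => answer = -1

-1


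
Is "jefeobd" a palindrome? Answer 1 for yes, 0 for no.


Input: jefeobd
Reversed: dboefej
  Compare pos 0 ('j') with pos 6 ('d'): MISMATCH
  Compare pos 1 ('e') with pos 5 ('b'): MISMATCH
  Compare pos 2 ('f') with pos 4 ('o'): MISMATCH
Result: not a palindrome

0


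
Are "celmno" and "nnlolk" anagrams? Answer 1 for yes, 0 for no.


Strings: "celmno", "nnlolk"
Sorted first:  celmno
Sorted second: kllnno
Differ at position 0: 'c' vs 'k' => not anagrams

0


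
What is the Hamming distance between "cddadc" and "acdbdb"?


Comparing "cddadc" and "acdbdb" position by position:
  Position 0: 'c' vs 'a' => differ
  Position 1: 'd' vs 'c' => differ
  Position 2: 'd' vs 'd' => same
  Position 3: 'a' vs 'b' => differ
  Position 4: 'd' vs 'd' => same
  Position 5: 'c' vs 'b' => differ
Total differences (Hamming distance): 4

4


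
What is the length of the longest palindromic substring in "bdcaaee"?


Input: "bdcaaee"
Checking substrings for palindromes:
  [3:5] "aa" (len 2) => palindrome
  [5:7] "ee" (len 2) => palindrome
Longest palindromic substring: "aa" with length 2

2


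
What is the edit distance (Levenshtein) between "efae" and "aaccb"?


Computing edit distance: "efae" -> "aaccb"
DP table:
           a    a    c    c    b
      0    1    2    3    4    5
  e   1    1    2    3    4    5
  f   2    2    2    3    4    5
  a   3    2    2    3    4    5
  e   4    3    3    3    4    5
Edit distance = dp[4][5] = 5

5


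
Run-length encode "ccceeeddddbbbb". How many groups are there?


Input: ccceeeddddbbbb
Scanning for consecutive runs:
  Group 1: 'c' x 3 (positions 0-2)
  Group 2: 'e' x 3 (positions 3-5)
  Group 3: 'd' x 4 (positions 6-9)
  Group 4: 'b' x 4 (positions 10-13)
Total groups: 4

4


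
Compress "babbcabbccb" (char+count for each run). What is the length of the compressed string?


Input: babbcabbccb
Runs:
  'b' x 1 => "b1"
  'a' x 1 => "a1"
  'b' x 2 => "b2"
  'c' x 1 => "c1"
  'a' x 1 => "a1"
  'b' x 2 => "b2"
  'c' x 2 => "c2"
  'b' x 1 => "b1"
Compressed: "b1a1b2c1a1b2c2b1"
Compressed length: 16

16


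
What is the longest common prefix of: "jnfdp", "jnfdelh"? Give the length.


Words: jnfdp, jnfdelh
  Position 0: all 'j' => match
  Position 1: all 'n' => match
  Position 2: all 'f' => match
  Position 3: all 'd' => match
  Position 4: ('p', 'e') => mismatch, stop
LCP = "jnfd" (length 4)

4


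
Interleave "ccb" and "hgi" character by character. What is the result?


Interleaving "ccb" and "hgi":
  Position 0: 'c' from first, 'h' from second => "ch"
  Position 1: 'c' from first, 'g' from second => "cg"
  Position 2: 'b' from first, 'i' from second => "bi"
Result: chcgbi

chcgbi


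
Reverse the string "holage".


Input: holage
Reading characters right to left:
  Position 5: 'e'
  Position 4: 'g'
  Position 3: 'a'
  Position 2: 'l'
  Position 1: 'o'
  Position 0: 'h'
Reversed: egaloh

egaloh


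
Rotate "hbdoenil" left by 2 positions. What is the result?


Input: "hbdoenil", rotate left by 2
First 2 characters: "hb"
Remaining characters: "doenil"
Concatenate remaining + first: "doenil" + "hb" = "doenilhb"

doenilhb


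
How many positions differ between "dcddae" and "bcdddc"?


Comparing "dcddae" and "bcdddc" position by position:
  Position 0: 'd' vs 'b' => DIFFER
  Position 1: 'c' vs 'c' => same
  Position 2: 'd' vs 'd' => same
  Position 3: 'd' vs 'd' => same
  Position 4: 'a' vs 'd' => DIFFER
  Position 5: 'e' vs 'c' => DIFFER
Positions that differ: 3

3


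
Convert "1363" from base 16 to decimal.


Input: "1363" in base 16
Positional expansion:
  Digit '1' (value 1) x 16^3 = 4096
  Digit '3' (value 3) x 16^2 = 768
  Digit '6' (value 6) x 16^1 = 96
  Digit '3' (value 3) x 16^0 = 3
Sum = 4963

4963


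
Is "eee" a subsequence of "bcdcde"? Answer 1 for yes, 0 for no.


Check if "eee" is a subsequence of "bcdcde"
Greedy scan:
  Position 0 ('b'): no match needed
  Position 1 ('c'): no match needed
  Position 2 ('d'): no match needed
  Position 3 ('c'): no match needed
  Position 4 ('d'): no match needed
  Position 5 ('e'): matches sub[0] = 'e'
Only matched 1/3 characters => not a subsequence

0


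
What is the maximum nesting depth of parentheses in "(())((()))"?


Input: "(())((()))"
Tracking depth:
  Position 0 '(': depth becomes 1
  Position 1 '(': depth becomes 2
  Position 2 ')': depth becomes 1
  Position 3 ')': depth becomes 0
  Position 4 '(': depth becomes 1
  Position 5 '(': depth becomes 2
  Position 6 '(': depth becomes 3
  Position 7 ')': depth becomes 2
  Position 8 ')': depth becomes 1
  Position 9 ')': depth becomes 0
Maximum depth reached: 3

3


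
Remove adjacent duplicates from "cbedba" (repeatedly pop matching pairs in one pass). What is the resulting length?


Input: cbedba
Stack-based adjacent duplicate removal:
  Read 'c': push. Stack: c
  Read 'b': push. Stack: cb
  Read 'e': push. Stack: cbe
  Read 'd': push. Stack: cbed
  Read 'b': push. Stack: cbedb
  Read 'a': push. Stack: cbedba
Final stack: "cbedba" (length 6)

6


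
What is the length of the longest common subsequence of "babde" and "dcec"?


LCS of "babde" and "dcec"
DP table:
           d    c    e    c
      0    0    0    0    0
  b   0    0    0    0    0
  a   0    0    0    0    0
  b   0    0    0    0    0
  d   0    1    1    1    1
  e   0    1    1    2    2
LCS length = dp[5][4] = 2

2


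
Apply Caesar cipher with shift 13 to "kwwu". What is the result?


Caesar cipher: shift "kwwu" by 13
  'k' (pos 10) + 13 = pos 23 = 'x'
  'w' (pos 22) + 13 = pos 9 = 'j'
  'w' (pos 22) + 13 = pos 9 = 'j'
  'u' (pos 20) + 13 = pos 7 = 'h'
Result: xjjh

xjjh


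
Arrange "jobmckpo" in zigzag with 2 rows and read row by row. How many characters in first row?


Zigzag "jobmckpo" into 2 rows:
Placing characters:
  'j' => row 0
  'o' => row 1
  'b' => row 0
  'm' => row 1
  'c' => row 0
  'k' => row 1
  'p' => row 0
  'o' => row 1
Rows:
  Row 0: "jbcp"
  Row 1: "omko"
First row length: 4

4


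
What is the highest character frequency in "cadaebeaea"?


Input: cadaebeaea
Character counts:
  'a': 4
  'b': 1
  'c': 1
  'd': 1
  'e': 3
Maximum frequency: 4

4


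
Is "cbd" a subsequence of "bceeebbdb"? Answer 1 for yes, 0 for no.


Check if "cbd" is a subsequence of "bceeebbdb"
Greedy scan:
  Position 0 ('b'): no match needed
  Position 1 ('c'): matches sub[0] = 'c'
  Position 2 ('e'): no match needed
  Position 3 ('e'): no match needed
  Position 4 ('e'): no match needed
  Position 5 ('b'): matches sub[1] = 'b'
  Position 6 ('b'): no match needed
  Position 7 ('d'): matches sub[2] = 'd'
  Position 8 ('b'): no match needed
All 3 characters matched => is a subsequence

1


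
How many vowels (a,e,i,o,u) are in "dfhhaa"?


Input: dfhhaa
Checking each character:
  'd' at position 0: consonant
  'f' at position 1: consonant
  'h' at position 2: consonant
  'h' at position 3: consonant
  'a' at position 4: vowel (running total: 1)
  'a' at position 5: vowel (running total: 2)
Total vowels: 2

2


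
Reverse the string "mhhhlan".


Input: mhhhlan
Reading characters right to left:
  Position 6: 'n'
  Position 5: 'a'
  Position 4: 'l'
  Position 3: 'h'
  Position 2: 'h'
  Position 1: 'h'
  Position 0: 'm'
Reversed: nalhhhm

nalhhhm


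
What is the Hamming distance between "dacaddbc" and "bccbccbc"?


Comparing "dacaddbc" and "bccbccbc" position by position:
  Position 0: 'd' vs 'b' => differ
  Position 1: 'a' vs 'c' => differ
  Position 2: 'c' vs 'c' => same
  Position 3: 'a' vs 'b' => differ
  Position 4: 'd' vs 'c' => differ
  Position 5: 'd' vs 'c' => differ
  Position 6: 'b' vs 'b' => same
  Position 7: 'c' vs 'c' => same
Total differences (Hamming distance): 5

5


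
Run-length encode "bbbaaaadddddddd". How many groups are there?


Input: bbbaaaadddddddd
Scanning for consecutive runs:
  Group 1: 'b' x 3 (positions 0-2)
  Group 2: 'a' x 4 (positions 3-6)
  Group 3: 'd' x 8 (positions 7-14)
Total groups: 3

3


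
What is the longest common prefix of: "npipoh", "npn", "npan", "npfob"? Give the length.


Words: npipoh, npn, npan, npfob
  Position 0: all 'n' => match
  Position 1: all 'p' => match
  Position 2: ('i', 'n', 'a', 'f') => mismatch, stop
LCP = "np" (length 2)

2


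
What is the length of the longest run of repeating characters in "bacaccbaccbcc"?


Input: "bacaccbaccbcc"
Scanning for longest run:
  Position 1 ('a'): new char, reset run to 1
  Position 2 ('c'): new char, reset run to 1
  Position 3 ('a'): new char, reset run to 1
  Position 4 ('c'): new char, reset run to 1
  Position 5 ('c'): continues run of 'c', length=2
  Position 6 ('b'): new char, reset run to 1
  Position 7 ('a'): new char, reset run to 1
  Position 8 ('c'): new char, reset run to 1
  Position 9 ('c'): continues run of 'c', length=2
  Position 10 ('b'): new char, reset run to 1
  Position 11 ('c'): new char, reset run to 1
  Position 12 ('c'): continues run of 'c', length=2
Longest run: 'c' with length 2

2


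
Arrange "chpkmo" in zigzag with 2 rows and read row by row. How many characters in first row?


Zigzag "chpkmo" into 2 rows:
Placing characters:
  'c' => row 0
  'h' => row 1
  'p' => row 0
  'k' => row 1
  'm' => row 0
  'o' => row 1
Rows:
  Row 0: "cpm"
  Row 1: "hko"
First row length: 3

3


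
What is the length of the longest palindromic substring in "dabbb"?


Input: "dabbb"
Checking substrings for palindromes:
  [2:5] "bbb" (len 3) => palindrome
  [2:4] "bb" (len 2) => palindrome
  [3:5] "bb" (len 2) => palindrome
Longest palindromic substring: "bbb" with length 3

3


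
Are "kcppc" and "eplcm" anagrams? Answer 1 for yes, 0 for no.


Strings: "kcppc", "eplcm"
Sorted first:  cckpp
Sorted second: celmp
Differ at position 1: 'c' vs 'e' => not anagrams

0


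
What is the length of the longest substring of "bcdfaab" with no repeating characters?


Input: "bcdfaab"
Sliding window (track last position of each char):
  Position 0 ('b'): window [0,0] length 1 -- new best
  Position 1 ('c'): window [0,1] length 2 -- new best
  Position 2 ('d'): window [0,2] length 3 -- new best
  Position 3 ('f'): window [0,3] length 4 -- new best
  Position 4 ('a'): window [0,4] length 5 -- new best
  Position 5 ('a'): repeat (last at 4), move window start to 5
  Position 5 ('a'): window [5,5] length 1
  Position 6 ('b'): window [5,6] length 2
Longest substring with no repeats: "bcdfa" with length 5

5
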